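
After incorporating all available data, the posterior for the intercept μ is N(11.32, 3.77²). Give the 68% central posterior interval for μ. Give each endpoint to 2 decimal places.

[7.57, 15.07]

The posterior is symmetric, so the 68% equal-tailed interval is μ = 11.32 ± z·3.77 with z = 0.994.
Half-width: 0.994 × 3.77 = 3.75.
11.32 − 3.75 = 7.57; 11.32 + 3.75 = 15.07.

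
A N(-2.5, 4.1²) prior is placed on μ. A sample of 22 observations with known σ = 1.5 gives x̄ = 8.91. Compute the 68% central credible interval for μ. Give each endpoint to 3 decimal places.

[8.524, 9.158]

Posterior precision = 1/4.1² + 22/1.5² = 0.0595 + 9.7778 = 9.8373, so posterior SD = 0.3188.
Posterior mean = (-2.5/4.1² + 22·8.91/1.5²) / 9.8373 = 8.8410.
Interval: 8.8410 ± 0.994 × 0.3188 → [8.524, 9.158].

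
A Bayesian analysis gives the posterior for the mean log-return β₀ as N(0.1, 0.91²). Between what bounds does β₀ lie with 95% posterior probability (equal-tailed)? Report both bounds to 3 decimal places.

The posterior is symmetric, so the 95% equal-tailed interval is β₀ = 0.1 ± z·0.91 with z = 1.960.
Half-width: 1.960 × 0.91 = 1.784.
0.1 − 1.784 = -1.684; 0.1 + 1.784 = 1.884.

[-1.684, 1.884]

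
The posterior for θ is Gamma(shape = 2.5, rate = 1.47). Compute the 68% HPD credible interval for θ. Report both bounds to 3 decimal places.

The posterior is unimodal and skewed, so the HPD interval has equal density at both endpoints and is the shortest 68% interval.
Solving f(0.376) = f(2.160) with F(2.160) − F(0.376) = 0.68 gives [0.376, 2.160].
For comparison, the equal-tailed interval is [0.703, 2.698]; the HPD is narrower and shifted toward the mode.

[0.376, 2.160]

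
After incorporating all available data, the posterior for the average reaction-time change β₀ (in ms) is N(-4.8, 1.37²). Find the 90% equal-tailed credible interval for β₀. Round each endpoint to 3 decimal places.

The posterior is symmetric, so the 90% equal-tailed interval is β₀ = -4.8 ± z·1.37 with z = 1.645.
Half-width: 1.645 × 1.37 = 2.253.
-4.8 − 2.253 = -7.053; -4.8 + 2.253 = -2.547.

[-7.053, -2.547]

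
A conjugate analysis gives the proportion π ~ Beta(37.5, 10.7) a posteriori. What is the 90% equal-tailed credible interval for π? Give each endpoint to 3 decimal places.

[0.674, 0.869]

Posterior: Beta(37.5, 10.7).
Equal-tailed 90% interval: the 0.05 and 0.95 quantiles of Beta(37.5, 10.7).
Posterior mean ≈ 0.778, SD ≈ 0.059; a Normal approximation gives roughly [0.681, 0.875].
Exact: F⁻¹(0.05) = 0.674; F⁻¹(0.95) = 0.869.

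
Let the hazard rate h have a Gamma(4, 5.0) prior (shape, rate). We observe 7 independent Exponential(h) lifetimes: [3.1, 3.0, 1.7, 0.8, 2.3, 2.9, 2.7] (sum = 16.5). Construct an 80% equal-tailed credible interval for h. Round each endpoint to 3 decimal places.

Posterior: Gamma(4+7, 5.0+16.5) = Gamma(11, 21.5) (shape, rate).
Equal-tailed 80% interval: Gamma(11, 21.5) quantiles at 0.1 and 0.9.
Posterior mean ≈ 0.512, SD ≈ 0.154; a Normal approximation gives roughly [0.314, 0.709].
Exact: lower = 0.327; upper = 0.717.

[0.327, 0.717]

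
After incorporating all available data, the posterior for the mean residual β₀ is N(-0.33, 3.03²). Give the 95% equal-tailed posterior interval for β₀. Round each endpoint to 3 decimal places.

The posterior is symmetric, so the 95% equal-tailed interval is β₀ = -0.33 ± z·3.03 with z = 1.960.
Half-width: 1.960 × 3.03 = 5.939.
-0.33 − 5.939 = -6.269; -0.33 + 5.939 = 5.609.

[-6.269, 5.609]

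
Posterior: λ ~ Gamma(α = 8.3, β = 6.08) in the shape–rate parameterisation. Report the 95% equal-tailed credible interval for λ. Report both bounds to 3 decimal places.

Posterior: Gamma(shape 8.3, rate 6.08).
Equal-tailed 95% interval: Gamma(8.3, 6.08) quantiles at 0.025 and 0.975.
Posterior mean ≈ 1.365, SD ≈ 0.474; a Normal approximation gives roughly [0.436, 2.294].
Exact: lower = 0.600; upper = 2.439.

[0.600, 2.439]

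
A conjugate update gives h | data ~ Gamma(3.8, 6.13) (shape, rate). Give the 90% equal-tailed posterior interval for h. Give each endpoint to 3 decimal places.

Posterior: Gamma(shape 3.8, rate 6.13).
Equal-tailed 90% interval: Gamma(3.8, 6.13) quantiles at 0.05 and 0.95.
Posterior mean ≈ 0.620, SD ≈ 0.318; a Normal approximation gives roughly [0.097, 1.143].
Exact: lower = 0.204; upper = 1.218.

[0.204, 1.218]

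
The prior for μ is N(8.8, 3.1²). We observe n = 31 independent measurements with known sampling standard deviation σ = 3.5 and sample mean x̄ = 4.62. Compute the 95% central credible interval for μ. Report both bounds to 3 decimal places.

[3.578, 5.993]

Posterior precision = 1/3.1² + 31/3.5² = 0.1041 + 2.5306 = 2.6347, so posterior SD = 0.6161.
Posterior mean = (8.8/3.1² + 31·4.62/3.5²) / 2.6347 = 4.7851.
Interval: 4.7851 ± 1.960 × 0.6161 → [3.578, 5.993].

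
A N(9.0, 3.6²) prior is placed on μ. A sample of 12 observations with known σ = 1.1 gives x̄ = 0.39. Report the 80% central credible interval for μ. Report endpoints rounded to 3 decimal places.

Posterior precision = 1/3.6² + 12/1.1² = 0.0772 + 9.9174 = 9.9945, so posterior SD = 0.3163.
Posterior mean = (9.0/3.6² + 12·0.39/1.1²) / 9.9945 = 0.4565.
Interval: 0.4565 ± 1.282 × 0.3163 → [0.051, 0.862].

[0.051, 0.862]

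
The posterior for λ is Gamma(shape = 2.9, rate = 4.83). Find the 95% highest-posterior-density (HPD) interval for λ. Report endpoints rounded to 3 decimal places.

The posterior is unimodal and skewed, so the HPD interval has equal density at both endpoints and is the shortest 95% interval.
Solving f(0.056) = f(1.292) with F(1.292) − F(0.056) = 0.95 gives [0.056, 1.292].
For comparison, the equal-tailed interval is [0.119, 1.463]; the HPD is narrower and shifted toward the mode.

[0.056, 1.292]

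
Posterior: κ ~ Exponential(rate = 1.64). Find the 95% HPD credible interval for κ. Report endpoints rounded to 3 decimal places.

The exponential density is strictly decreasing on [0, ∞), so the HPD interval is anchored at 0: [0, q] with P(κ ≤ q) = 0.95.
q = −ln(1 − 0.95) / 1.64 = 2.9957 / 1.64 = 1.827.

[0.000, 1.827]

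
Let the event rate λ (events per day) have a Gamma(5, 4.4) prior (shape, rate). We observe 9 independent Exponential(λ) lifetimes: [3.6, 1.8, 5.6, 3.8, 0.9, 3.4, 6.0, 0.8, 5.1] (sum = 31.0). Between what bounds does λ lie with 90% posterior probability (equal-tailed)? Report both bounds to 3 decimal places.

Posterior: Gamma(5+9, 4.4+31.0) = Gamma(14, 35.4) (shape, rate).
Equal-tailed 90% interval: Gamma(14, 35.4) quantiles at 0.05 and 0.95.
Posterior mean ≈ 0.395, SD ≈ 0.106; a Normal approximation gives roughly [0.222, 0.569].
Exact: lower = 0.239; upper = 0.584.

[0.239, 0.584]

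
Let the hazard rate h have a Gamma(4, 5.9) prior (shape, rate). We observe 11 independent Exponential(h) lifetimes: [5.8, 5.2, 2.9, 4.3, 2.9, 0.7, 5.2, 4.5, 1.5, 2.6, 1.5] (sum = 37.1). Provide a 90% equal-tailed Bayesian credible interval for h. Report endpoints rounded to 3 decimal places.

Posterior: Gamma(4+11, 5.9+37.1) = Gamma(15, 43.0) (shape, rate).
Equal-tailed 90% interval: Gamma(15, 43.0) quantiles at 0.05 and 0.95.
Posterior mean ≈ 0.349, SD ≈ 0.090; a Normal approximation gives roughly [0.201, 0.497].
Exact: lower = 0.215; upper = 0.509.

[0.215, 0.509]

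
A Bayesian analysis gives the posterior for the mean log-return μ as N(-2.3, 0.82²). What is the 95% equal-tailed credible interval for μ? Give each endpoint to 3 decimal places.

The posterior is symmetric, so the 95% equal-tailed interval is μ = -2.3 ± z·0.82 with z = 1.960.
Half-width: 1.960 × 0.82 = 1.607.
-2.3 − 1.607 = -3.907; -2.3 + 1.607 = -0.693.

[-3.907, -0.693]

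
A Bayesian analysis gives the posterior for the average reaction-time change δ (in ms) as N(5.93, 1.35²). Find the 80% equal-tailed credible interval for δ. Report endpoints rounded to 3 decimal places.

The posterior is symmetric, so the 80% equal-tailed interval is δ = 5.93 ± z·1.35 with z = 1.282.
Half-width: 1.282 × 1.35 = 1.730.
5.93 − 1.730 = 4.200; 5.93 + 1.730 = 7.660.

[4.200, 7.660]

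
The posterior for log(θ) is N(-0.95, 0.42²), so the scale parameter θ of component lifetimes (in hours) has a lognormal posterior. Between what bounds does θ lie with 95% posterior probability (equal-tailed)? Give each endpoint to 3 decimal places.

[0.170, 0.881]

On the log scale the 95% interval is -0.95 ± 1.960 × 0.42 = [-1.7732, -0.1268].
Exponentiate: [e^-1.7732, e^-0.1268] = [0.170, 0.881].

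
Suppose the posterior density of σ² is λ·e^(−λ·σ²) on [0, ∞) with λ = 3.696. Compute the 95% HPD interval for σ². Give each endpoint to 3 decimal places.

[0.000, 0.811]

The exponential density is strictly decreasing on [0, ∞), so the HPD interval is anchored at 0: [0, q] with P(σ² ≤ q) = 0.95.
q = −ln(1 − 0.95) / 3.696 = 2.9957 / 3.696 = 0.811.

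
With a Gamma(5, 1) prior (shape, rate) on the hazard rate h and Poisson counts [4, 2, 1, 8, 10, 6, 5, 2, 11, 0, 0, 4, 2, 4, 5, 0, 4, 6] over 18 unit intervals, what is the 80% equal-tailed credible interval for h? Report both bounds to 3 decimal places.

Posterior: Gamma(5+74, 1+18) = Gamma(79, 19) (shape, rate).
Equal-tailed 80% interval: Gamma(79, 19) quantiles at 0.1 and 0.9.
Posterior mean ≈ 4.158, SD ≈ 0.468; a Normal approximation gives roughly [3.558, 4.757].
Exact: lower = 3.571; upper = 4.768.

[3.571, 4.768]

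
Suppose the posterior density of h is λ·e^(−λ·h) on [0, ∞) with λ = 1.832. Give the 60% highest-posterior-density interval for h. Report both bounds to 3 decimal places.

The exponential density is strictly decreasing on [0, ∞), so the HPD interval is anchored at 0: [0, q] with P(h ≤ q) = 0.60.
q = −ln(1 − 0.60) / 1.832 = 0.9163 / 1.832 = 0.500.

[0.000, 0.500]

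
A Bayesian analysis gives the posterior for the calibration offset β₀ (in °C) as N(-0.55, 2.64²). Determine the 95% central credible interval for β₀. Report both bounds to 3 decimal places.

The posterior is symmetric, so the 95% equal-tailed interval is β₀ = -0.55 ± z·2.64 with z = 1.960.
Half-width: 1.960 × 2.64 = 5.174.
-0.55 − 5.174 = -5.724; -0.55 + 5.174 = 4.624.

[-5.724, 4.624]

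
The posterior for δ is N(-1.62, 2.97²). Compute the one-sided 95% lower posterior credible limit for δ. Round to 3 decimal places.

Need L with P(δ ≥ L) = 0.95: L = -1.62 − z_{0.05}·2.97.
z = 1.645; L = -1.62 − 1.645 × 2.97 = -6.505.

-6.505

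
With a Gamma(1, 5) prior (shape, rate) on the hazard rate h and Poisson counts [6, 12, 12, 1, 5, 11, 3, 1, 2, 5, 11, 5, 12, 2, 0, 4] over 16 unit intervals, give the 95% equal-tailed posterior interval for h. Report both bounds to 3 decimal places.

[3.574, 5.373]

Posterior: Gamma(1+92, 5+16) = Gamma(93, 21) (shape, rate).
Equal-tailed 95% interval: Gamma(93, 21) quantiles at 0.025 and 0.975.
Posterior mean ≈ 4.429, SD ≈ 0.459; a Normal approximation gives roughly [3.529, 5.329].
Exact: lower = 3.574; upper = 5.373.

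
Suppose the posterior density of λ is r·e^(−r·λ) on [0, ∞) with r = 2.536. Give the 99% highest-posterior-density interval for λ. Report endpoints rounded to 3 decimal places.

[0.000, 1.816]

The exponential density is strictly decreasing on [0, ∞), so the HPD interval is anchored at 0: [0, q] with P(λ ≤ q) = 0.99.
q = −ln(1 − 0.99) / 2.536 = 4.6052 / 2.536 = 1.816.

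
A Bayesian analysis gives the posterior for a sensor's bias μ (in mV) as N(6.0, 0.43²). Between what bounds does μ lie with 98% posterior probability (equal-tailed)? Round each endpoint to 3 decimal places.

The posterior is symmetric, so the 98% equal-tailed interval is μ = 6.0 ± z·0.43 with z = 2.326.
Half-width: 2.326 × 0.43 = 1.000.
6.0 − 1.000 = 5.000; 6.0 + 1.000 = 7.000.

[5.000, 7.000]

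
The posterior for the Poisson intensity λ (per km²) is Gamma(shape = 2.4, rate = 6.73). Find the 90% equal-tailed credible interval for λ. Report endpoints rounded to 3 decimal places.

Posterior: Gamma(shape 2.4, rate 6.73).
Equal-tailed 90% interval: Gamma(2.4, 6.73) quantiles at 0.05 and 0.95.
Posterior mean ≈ 0.357, SD ≈ 0.230; a Normal approximation gives roughly [-0.022, 0.735].
Exact: lower = 0.078; upper = 0.799.

[0.078, 0.799]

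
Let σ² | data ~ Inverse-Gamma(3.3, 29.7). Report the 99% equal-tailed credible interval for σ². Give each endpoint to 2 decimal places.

Inverse-Gamma(3.3, 29.7) quantiles: F⁻¹(0.005) and F⁻¹(0.995).
Equivalently, 1/σ² ~ Gamma(3.3, rate = 29.7); invert its 0.995 and 0.005 quantiles.
Posterior mean ≈ 12.91, SD ≈ 11.33; a Normal approximation gives roughly [-16.26, 42.09].
Exact: lower = 3.03; upper = 69.19.

[3.03, 69.19]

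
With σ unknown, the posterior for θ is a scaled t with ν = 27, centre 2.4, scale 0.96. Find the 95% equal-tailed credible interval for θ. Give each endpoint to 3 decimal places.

[0.430, 4.370]

The t_27 distribution is symmetric; the 95% interval is 2.4 ± t·0.96 with t_{0.975,27} = 2.052.
Half-width: 2.052 × 0.96 = 1.970.
2.4 − 1.970 = 0.430; 2.4 + 1.970 = 4.370.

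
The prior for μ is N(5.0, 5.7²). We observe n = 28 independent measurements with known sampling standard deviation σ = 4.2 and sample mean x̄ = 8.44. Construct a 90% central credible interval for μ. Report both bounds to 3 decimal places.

[7.081, 9.668]

Posterior precision = 1/5.7² + 28/4.2² = 0.0308 + 1.5873 = 1.6181, so posterior SD = 0.7861.
Posterior mean = (5.0/5.7² + 28·8.44/4.2²) / 1.6181 = 8.3746.
Interval: 8.3746 ± 1.645 × 0.7861 → [7.081, 9.668].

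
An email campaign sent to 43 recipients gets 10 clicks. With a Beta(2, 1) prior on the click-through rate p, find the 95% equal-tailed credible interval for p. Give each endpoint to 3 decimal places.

[0.146, 0.395]

Posterior: Beta(2+10, 1+33) = Beta(12, 34).
Equal-tailed 95% interval: the 0.025 and 0.975 quantiles of Beta(12, 34).
Posterior mean ≈ 0.261, SD ≈ 0.064; a Normal approximation gives roughly [0.135, 0.386].
Exact: F⁻¹(0.025) = 0.146; F⁻¹(0.975) = 0.395.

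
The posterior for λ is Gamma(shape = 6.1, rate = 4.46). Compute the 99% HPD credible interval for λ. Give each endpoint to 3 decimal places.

The posterior is unimodal and skewed, so the HPD interval has equal density at both endpoints and is the shortest 99% interval.
Solving f(0.273) = f(3.022) with F(3.022) − F(0.273) = 0.99 gives [0.273, 3.022].
For comparison, the equal-tailed interval is [0.355, 3.207]; the HPD is narrower and shifted toward the mode.

[0.273, 3.022]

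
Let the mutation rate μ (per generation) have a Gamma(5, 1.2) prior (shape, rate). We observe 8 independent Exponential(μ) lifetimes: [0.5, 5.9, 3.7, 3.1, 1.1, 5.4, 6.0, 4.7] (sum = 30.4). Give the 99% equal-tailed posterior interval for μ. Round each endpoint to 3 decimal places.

Posterior: Gamma(5+8, 1.2+30.4) = Gamma(13, 31.6) (shape, rate).
Equal-tailed 99% interval: Gamma(13, 31.6) quantiles at 0.005 and 0.995.
Posterior mean ≈ 0.411, SD ≈ 0.114; a Normal approximation gives roughly [0.117, 0.705].
Exact: lower = 0.177; upper = 0.764.

[0.177, 0.764]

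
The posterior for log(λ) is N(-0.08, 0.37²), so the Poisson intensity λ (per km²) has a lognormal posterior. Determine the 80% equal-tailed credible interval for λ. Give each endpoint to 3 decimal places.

On the log scale the 80% interval is -0.08 ± 1.282 × 0.37 = [-0.5542, 0.3942].
Exponentiate: [e^-0.5542, e^0.3942] = [0.575, 1.483].

[0.575, 1.483]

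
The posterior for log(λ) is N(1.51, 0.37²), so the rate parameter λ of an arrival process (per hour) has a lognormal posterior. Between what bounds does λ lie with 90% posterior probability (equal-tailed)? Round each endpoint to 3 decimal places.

On the log scale the 90% interval is 1.51 ± 1.645 × 0.37 = [0.9014, 2.1186].
Exponentiate: [e^0.9014, e^2.1186] = [2.463, 8.319].

[2.463, 8.319]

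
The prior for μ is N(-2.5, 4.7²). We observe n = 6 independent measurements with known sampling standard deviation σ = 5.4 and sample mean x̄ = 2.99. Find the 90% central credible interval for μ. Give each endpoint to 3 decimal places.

Posterior precision = 1/4.7² + 6/5.4² = 0.0453 + 0.2058 = 0.2510, so posterior SD = 1.9959.
Posterior mean = (-2.5/4.7² + 6·2.99/5.4²) / 0.2510 = 2.0000.
Interval: 2.0000 ± 1.645 × 1.9959 → [-1.283, 5.283].

[-1.283, 5.283]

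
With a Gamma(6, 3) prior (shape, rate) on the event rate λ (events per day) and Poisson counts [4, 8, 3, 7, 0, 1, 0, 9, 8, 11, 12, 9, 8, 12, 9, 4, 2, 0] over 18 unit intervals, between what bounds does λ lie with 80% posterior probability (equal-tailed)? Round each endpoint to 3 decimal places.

Posterior: Gamma(6+107, 3+18) = Gamma(113, 21) (shape, rate).
Equal-tailed 80% interval: Gamma(113, 21) quantiles at 0.1 and 0.9.
Posterior mean ≈ 5.381, SD ≈ 0.506; a Normal approximation gives roughly [4.732, 6.030].
Exact: lower = 4.743; upper = 6.039.

[4.743, 6.039]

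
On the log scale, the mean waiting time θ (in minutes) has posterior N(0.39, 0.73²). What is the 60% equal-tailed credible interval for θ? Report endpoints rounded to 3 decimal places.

On the log scale the 60% interval is 0.39 ± 0.842 × 0.73 = [-0.2244, 1.0044].
Exponentiate: [e^-0.2244, e^1.0044] = [0.799, 2.730].

[0.799, 2.730]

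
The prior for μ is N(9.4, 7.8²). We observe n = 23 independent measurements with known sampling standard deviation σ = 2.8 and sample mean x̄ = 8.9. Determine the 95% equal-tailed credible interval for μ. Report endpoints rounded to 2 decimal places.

Posterior precision = 1/7.8² + 23/2.8² = 0.0164 + 2.9337 = 2.9501, so posterior SD = 0.5822.
Posterior mean = (9.4/7.8² + 23·8.9/2.8²) / 2.9501 = 8.9028.
Interval: 8.9028 ± 1.960 × 0.5822 → [7.76, 10.04].

[7.76, 10.04]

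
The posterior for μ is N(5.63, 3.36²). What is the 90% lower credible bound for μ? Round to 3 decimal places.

Need L with P(μ ≥ L) = 0.90: L = 5.63 − z_{0.1}·3.36.
z = 1.282; L = 5.63 − 1.282 × 3.36 = 1.324.

1.324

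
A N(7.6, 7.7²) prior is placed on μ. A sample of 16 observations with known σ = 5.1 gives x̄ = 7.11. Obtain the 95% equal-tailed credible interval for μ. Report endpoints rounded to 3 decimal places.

[4.658, 9.588]

Posterior precision = 1/7.7² + 16/5.1² = 0.0169 + 0.6151 = 0.6320, so posterior SD = 1.2579.
Posterior mean = (7.6/7.7² + 16·7.11/5.1²) / 0.6320 = 7.1231.
Interval: 7.1231 ± 1.960 × 1.2579 → [4.658, 9.588].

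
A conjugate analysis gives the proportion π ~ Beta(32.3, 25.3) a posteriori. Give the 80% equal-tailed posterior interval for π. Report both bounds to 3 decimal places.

[0.477, 0.644]

Posterior: Beta(32.3, 25.3).
Equal-tailed 80% interval: the 0.1 and 0.9 quantiles of Beta(32.3, 25.3).
Posterior mean ≈ 0.561, SD ≈ 0.065; a Normal approximation gives roughly [0.478, 0.644].
Exact: F⁻¹(0.1) = 0.477; F⁻¹(0.9) = 0.644.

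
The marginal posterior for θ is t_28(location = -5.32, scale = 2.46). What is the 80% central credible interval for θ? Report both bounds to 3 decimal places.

[-8.549, -2.091]

The t_28 distribution is symmetric; the 80% interval is -5.32 ± t·2.46 with t_{0.9,28} = 1.313.
Half-width: 1.313 × 2.46 = 3.229.
-5.32 − 3.229 = -8.549; -5.32 + 3.229 = -2.091.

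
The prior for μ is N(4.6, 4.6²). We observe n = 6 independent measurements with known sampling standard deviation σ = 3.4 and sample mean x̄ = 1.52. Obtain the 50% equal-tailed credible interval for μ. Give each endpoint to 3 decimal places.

[0.881, 2.673]

Posterior precision = 1/4.6² + 6/3.4² = 0.0473 + 0.5190 = 0.5663, so posterior SD = 1.3289.
Posterior mean = (4.6/4.6² + 6·1.52/3.4²) / 0.5663 = 1.7770.
Interval: 1.7770 ± 0.674 × 1.3289 → [0.881, 2.673].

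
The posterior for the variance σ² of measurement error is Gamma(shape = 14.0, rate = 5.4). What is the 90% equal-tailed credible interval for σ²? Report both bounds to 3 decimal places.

[1.567, 3.828]

Posterior: Gamma(shape 14.0, rate 5.4).
Equal-tailed 90% interval: Gamma(14.0, 5.4) quantiles at 0.05 and 0.95.
Posterior mean ≈ 2.593, SD ≈ 0.693; a Normal approximation gives roughly [1.453, 3.732].
Exact: lower = 1.567; upper = 3.828.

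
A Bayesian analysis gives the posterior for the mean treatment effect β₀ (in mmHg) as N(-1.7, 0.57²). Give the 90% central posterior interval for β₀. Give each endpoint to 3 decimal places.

The posterior is symmetric, so the 90% equal-tailed interval is β₀ = -1.7 ± z·0.57 with z = 1.645.
Half-width: 1.645 × 0.57 = 0.938.
-1.7 − 0.938 = -2.638; -1.7 + 0.938 = -0.762.

[-2.638, -0.762]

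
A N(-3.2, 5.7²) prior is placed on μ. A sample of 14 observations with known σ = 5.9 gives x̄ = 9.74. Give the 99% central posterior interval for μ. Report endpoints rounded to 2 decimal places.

[4.91, 12.73]

Posterior precision = 1/5.7² + 14/5.9² = 0.0308 + 0.4022 = 0.4330, so posterior SD = 1.5198.
Posterior mean = (-3.2/5.7² + 14·9.74/5.9²) / 0.4330 = 8.8201.
Interval: 8.8201 ± 2.576 × 1.5198 → [4.91, 12.73].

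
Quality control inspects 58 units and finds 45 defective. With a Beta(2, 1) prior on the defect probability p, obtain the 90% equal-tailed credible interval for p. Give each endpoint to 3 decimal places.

[0.678, 0.853]

Posterior: Beta(2+45, 1+13) = Beta(47, 14).
Equal-tailed 90% interval: the 0.05 and 0.95 quantiles of Beta(47, 14).
Posterior mean ≈ 0.770, SD ≈ 0.053; a Normal approximation gives roughly [0.683, 0.858].
Exact: F⁻¹(0.05) = 0.678; F⁻¹(0.95) = 0.853.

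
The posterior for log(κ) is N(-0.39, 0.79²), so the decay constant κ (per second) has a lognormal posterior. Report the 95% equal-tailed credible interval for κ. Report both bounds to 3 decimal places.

[0.144, 3.185]

On the log scale the 95% interval is -0.39 ± 1.960 × 0.79 = [-1.9384, 1.1584].
Exponentiate: [e^-1.9384, e^1.1584] = [0.144, 3.185].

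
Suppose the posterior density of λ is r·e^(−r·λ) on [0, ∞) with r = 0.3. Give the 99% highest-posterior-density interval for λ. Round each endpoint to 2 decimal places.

[0.00, 15.35]

The exponential density is strictly decreasing on [0, ∞), so the HPD interval is anchored at 0: [0, q] with P(λ ≤ q) = 0.99.
q = −ln(1 − 0.99) / 0.3 = 4.6052 / 0.3 = 15.35.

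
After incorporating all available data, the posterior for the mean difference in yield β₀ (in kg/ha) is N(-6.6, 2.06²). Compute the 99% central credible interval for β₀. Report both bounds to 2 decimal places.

[-11.91, -1.29]

The posterior is symmetric, so the 99% equal-tailed interval is β₀ = -6.6 ± z·2.06 with z = 2.576.
Half-width: 2.576 × 2.06 = 5.31.
-6.6 − 5.31 = -11.91; -6.6 + 5.31 = -1.29.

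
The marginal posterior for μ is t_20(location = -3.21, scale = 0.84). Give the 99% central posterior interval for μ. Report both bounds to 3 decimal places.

[-5.600, -0.820]

The t_20 distribution is symmetric; the 99% interval is -3.21 ± t·0.84 with t_{0.995,20} = 2.845.
Half-width: 2.845 × 0.84 = 2.390.
-3.21 − 2.390 = -5.600; -3.21 + 2.390 = -0.820.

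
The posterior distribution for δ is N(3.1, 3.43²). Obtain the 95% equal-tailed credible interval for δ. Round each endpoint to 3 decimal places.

[-3.623, 9.823]

The posterior is symmetric, so the 95% equal-tailed interval is δ = 3.1 ± z·3.43 with z = 1.960.
Half-width: 1.960 × 3.43 = 6.723.
3.1 − 6.723 = -3.623; 3.1 + 6.723 = 9.823.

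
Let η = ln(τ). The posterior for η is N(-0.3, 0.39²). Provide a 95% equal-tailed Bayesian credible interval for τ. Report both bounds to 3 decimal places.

On the log scale the 95% interval is -0.3 ± 1.960 × 0.39 = [-1.0644, 0.4644].
Exponentiate: [e^-1.0644, e^0.4644] = [0.345, 1.591].

[0.345, 1.591]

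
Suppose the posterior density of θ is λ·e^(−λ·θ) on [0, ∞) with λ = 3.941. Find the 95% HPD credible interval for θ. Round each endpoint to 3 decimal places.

The exponential density is strictly decreasing on [0, ∞), so the HPD interval is anchored at 0: [0, q] with P(θ ≤ q) = 0.95.
q = −ln(1 − 0.95) / 3.941 = 2.9957 / 3.941 = 0.760.

[0.000, 0.760]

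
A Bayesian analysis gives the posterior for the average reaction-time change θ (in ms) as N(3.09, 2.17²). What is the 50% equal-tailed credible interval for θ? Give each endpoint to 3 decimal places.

[1.626, 4.554]

The posterior is symmetric, so the 50% equal-tailed interval is θ = 3.09 ± z·2.17 with z = 0.674.
Half-width: 0.674 × 2.17 = 1.464.
3.09 − 1.464 = 1.626; 3.09 + 1.464 = 4.554.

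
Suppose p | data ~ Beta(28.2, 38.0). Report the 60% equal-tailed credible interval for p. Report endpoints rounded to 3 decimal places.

[0.375, 0.477]

Posterior: Beta(28.2, 38.0).
Equal-tailed 60% interval: the 0.2 and 0.8 quantiles of Beta(28.2, 38.0).
Posterior mean ≈ 0.426, SD ≈ 0.060; a Normal approximation gives roughly [0.375, 0.477].
Exact: F⁻¹(0.2) = 0.375; F⁻¹(0.8) = 0.477.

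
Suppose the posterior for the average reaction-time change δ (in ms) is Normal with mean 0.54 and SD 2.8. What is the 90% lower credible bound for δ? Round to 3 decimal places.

Need L with P(δ ≥ L) = 0.90: L = 0.54 − z_{0.1}·2.8.
z = 1.282; L = 0.54 − 1.282 × 2.8 = -3.048.

-3.048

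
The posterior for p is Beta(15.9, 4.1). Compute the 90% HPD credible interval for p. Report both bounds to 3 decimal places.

[0.659, 0.937]

The posterior is unimodal and skewed, so the HPD interval has equal density at both endpoints and is the shortest 90% interval.
Solving f(0.659) = f(0.937) with F(0.937) − F(0.659) = 0.90 gives [0.659, 0.937].
For comparison, the equal-tailed interval is [0.634, 0.921]; the HPD is narrower and shifted toward the mode.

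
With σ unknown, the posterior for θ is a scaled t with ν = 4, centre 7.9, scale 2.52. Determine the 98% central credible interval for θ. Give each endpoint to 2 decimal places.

The t_4 distribution is symmetric; the 98% interval is 7.9 ± t·2.52 with t_{0.99,4} = 3.747.
Half-width: 3.747 × 2.52 = 9.44.
7.9 − 9.44 = -1.54; 7.9 + 9.44 = 17.34.

[-1.54, 17.34]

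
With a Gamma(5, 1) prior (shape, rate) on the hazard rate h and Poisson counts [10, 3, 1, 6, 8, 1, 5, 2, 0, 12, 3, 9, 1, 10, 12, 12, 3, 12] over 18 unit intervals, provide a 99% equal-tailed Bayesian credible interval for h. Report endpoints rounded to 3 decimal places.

[4.698, 7.605]

Posterior: Gamma(5+110, 1+18) = Gamma(115, 19) (shape, rate).
Equal-tailed 99% interval: Gamma(115, 19) quantiles at 0.005 and 0.995.
Posterior mean ≈ 6.053, SD ≈ 0.564; a Normal approximation gives roughly [4.599, 7.506].
Exact: lower = 4.698; upper = 7.605.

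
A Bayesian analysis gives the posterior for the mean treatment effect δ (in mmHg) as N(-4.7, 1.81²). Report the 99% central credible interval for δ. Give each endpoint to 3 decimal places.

[-9.362, -0.038]

The posterior is symmetric, so the 99% equal-tailed interval is δ = -4.7 ± z·1.81 with z = 2.576.
Half-width: 2.576 × 1.81 = 4.662.
-4.7 − 4.662 = -9.362; -4.7 + 4.662 = -0.038.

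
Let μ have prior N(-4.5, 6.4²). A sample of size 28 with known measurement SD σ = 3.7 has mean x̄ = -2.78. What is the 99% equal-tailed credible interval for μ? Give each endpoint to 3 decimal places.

Posterior precision = 1/6.4² + 28/3.7² = 0.0244 + 2.0453 = 2.0697, so posterior SD = 0.6951.
Posterior mean = (-4.5/6.4² + 28·-2.78/3.7²) / 2.0697 = -2.8003.
Interval: -2.8003 ± 2.576 × 0.6951 → [-4.591, -1.010].

[-4.591, -1.010]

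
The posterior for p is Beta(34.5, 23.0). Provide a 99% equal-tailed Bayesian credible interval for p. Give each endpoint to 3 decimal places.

Posterior: Beta(34.5, 23.0).
Equal-tailed 99% interval: the 0.005 and 0.995 quantiles of Beta(34.5, 23.0).
Posterior mean ≈ 0.600, SD ≈ 0.064; a Normal approximation gives roughly [0.435, 0.765].
Exact: F⁻¹(0.005) = 0.431; F⁻¹(0.995) = 0.756.

[0.431, 0.756]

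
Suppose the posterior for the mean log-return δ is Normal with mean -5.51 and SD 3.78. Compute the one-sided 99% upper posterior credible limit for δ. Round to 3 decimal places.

3.284

Need U with P(δ ≤ U) = 0.99: U = -5.51 + z_{0.01}·3.78.
z = 2.326; U = -5.51 + 2.326 × 3.78 = 3.284.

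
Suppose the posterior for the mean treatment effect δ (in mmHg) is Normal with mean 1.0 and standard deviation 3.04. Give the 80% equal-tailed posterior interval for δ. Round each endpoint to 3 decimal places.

[-2.896, 4.896]

The posterior is symmetric, so the 80% equal-tailed interval is δ = 1.0 ± z·3.04 with z = 1.282.
Half-width: 1.282 × 3.04 = 3.896.
1.0 − 3.896 = -2.896; 1.0 + 3.896 = 4.896.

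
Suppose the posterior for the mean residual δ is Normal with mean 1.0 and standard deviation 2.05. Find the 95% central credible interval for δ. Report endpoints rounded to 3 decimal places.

[-3.018, 5.018]

The posterior is symmetric, so the 95% equal-tailed interval is δ = 1.0 ± z·2.05 with z = 1.960.
Half-width: 1.960 × 2.05 = 4.018.
1.0 − 4.018 = -3.018; 1.0 + 4.018 = 5.018.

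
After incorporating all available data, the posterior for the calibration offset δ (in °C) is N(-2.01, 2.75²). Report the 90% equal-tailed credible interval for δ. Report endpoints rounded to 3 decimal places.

The posterior is symmetric, so the 90% equal-tailed interval is δ = -2.01 ± z·2.75 with z = 1.645.
Half-width: 1.645 × 2.75 = 4.523.
-2.01 − 4.523 = -6.533; -2.01 + 4.523 = 2.513.

[-6.533, 2.513]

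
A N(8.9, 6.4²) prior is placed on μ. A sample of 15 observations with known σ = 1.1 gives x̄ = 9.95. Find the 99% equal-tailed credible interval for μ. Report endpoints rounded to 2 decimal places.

[9.22, 10.68]

Posterior precision = 1/6.4² + 15/1.1² = 0.0244 + 12.3967 = 12.4211, so posterior SD = 0.2837.
Posterior mean = (8.9/6.4² + 15·9.95/1.1²) / 12.4211 = 9.9479.
Interval: 9.9479 ± 2.576 × 0.2837 → [9.22, 10.68].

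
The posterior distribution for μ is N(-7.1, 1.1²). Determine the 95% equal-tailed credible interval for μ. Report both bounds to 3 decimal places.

The posterior is symmetric, so the 95% equal-tailed interval is μ = -7.1 ± z·1.1 with z = 1.960.
Half-width: 1.960 × 1.1 = 2.156.
-7.1 − 2.156 = -9.256; -7.1 + 2.156 = -4.944.

[-9.256, -4.944]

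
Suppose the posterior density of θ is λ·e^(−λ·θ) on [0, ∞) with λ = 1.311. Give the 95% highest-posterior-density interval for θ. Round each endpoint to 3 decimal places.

The exponential density is strictly decreasing on [0, ∞), so the HPD interval is anchored at 0: [0, q] with P(θ ≤ q) = 0.95.
q = −ln(1 − 0.95) / 1.311 = 2.9957 / 1.311 = 2.285.

[0.000, 2.285]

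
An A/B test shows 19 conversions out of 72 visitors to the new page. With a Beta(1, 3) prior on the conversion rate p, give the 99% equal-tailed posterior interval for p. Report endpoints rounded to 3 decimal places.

Posterior: Beta(1+19, 3+53) = Beta(20, 56).
Equal-tailed 99% interval: the 0.005 and 0.995 quantiles of Beta(20, 56).
Posterior mean ≈ 0.263, SD ≈ 0.050; a Normal approximation gives roughly [0.134, 0.392].
Exact: F⁻¹(0.005) = 0.147; F⁻¹(0.995) = 0.402.

[0.147, 0.402]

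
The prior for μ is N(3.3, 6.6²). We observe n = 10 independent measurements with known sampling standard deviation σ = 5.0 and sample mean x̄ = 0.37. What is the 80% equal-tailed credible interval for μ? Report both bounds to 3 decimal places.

[-1.442, 2.500]

Posterior precision = 1/6.6² + 10/5.0² = 0.0230 + 0.4000 = 0.4230, so posterior SD = 1.5376.
Posterior mean = (3.3/6.6² + 10·0.37/5.0²) / 0.4230 = 0.5290.
Interval: 0.5290 ± 1.282 × 1.5376 → [-1.442, 2.500].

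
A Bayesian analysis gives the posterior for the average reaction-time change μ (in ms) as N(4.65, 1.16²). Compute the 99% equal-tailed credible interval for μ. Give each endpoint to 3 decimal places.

The posterior is symmetric, so the 99% equal-tailed interval is μ = 4.65 ± z·1.16 with z = 2.576.
Half-width: 2.576 × 1.16 = 2.988.
4.65 − 2.988 = 1.662; 4.65 + 2.988 = 7.638.

[1.662, 7.638]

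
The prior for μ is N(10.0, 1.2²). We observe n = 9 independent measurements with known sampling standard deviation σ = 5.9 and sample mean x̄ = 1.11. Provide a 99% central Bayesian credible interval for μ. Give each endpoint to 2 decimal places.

[4.95, 10.23]

Posterior precision = 1/1.2² + 9/5.9² = 0.6944 + 0.2585 = 0.9530, so posterior SD = 1.0244.
Posterior mean = (10.0/1.2² + 9·1.11/5.9²) / 0.9530 = 7.5881.
Interval: 7.5881 ± 2.576 × 1.0244 → [4.95, 10.23].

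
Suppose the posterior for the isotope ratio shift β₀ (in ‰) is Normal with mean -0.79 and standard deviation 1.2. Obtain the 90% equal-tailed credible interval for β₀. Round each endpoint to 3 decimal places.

[-2.764, 1.184]

The posterior is symmetric, so the 90% equal-tailed interval is β₀ = -0.79 ± z·1.2 with z = 1.645.
Half-width: 1.645 × 1.2 = 1.974.
-0.79 − 1.974 = -2.764; -0.79 + 1.974 = 1.184.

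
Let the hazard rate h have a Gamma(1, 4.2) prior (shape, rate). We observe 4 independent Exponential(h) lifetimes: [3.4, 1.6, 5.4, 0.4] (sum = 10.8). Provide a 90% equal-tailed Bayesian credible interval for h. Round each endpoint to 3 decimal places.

[0.131, 0.610]

Posterior: Gamma(1+4, 4.2+10.8) = Gamma(5, 15.0) (shape, rate).
Equal-tailed 90% interval: Gamma(5, 15.0) quantiles at 0.05 and 0.95.
Posterior mean ≈ 0.333, SD ≈ 0.149; a Normal approximation gives roughly [0.088, 0.579].
Exact: lower = 0.131; upper = 0.610.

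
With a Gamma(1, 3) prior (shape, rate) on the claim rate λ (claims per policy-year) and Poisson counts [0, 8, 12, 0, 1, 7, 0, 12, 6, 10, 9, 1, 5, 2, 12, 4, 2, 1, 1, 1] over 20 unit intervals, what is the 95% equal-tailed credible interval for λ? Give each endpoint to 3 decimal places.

[3.342, 5.001]

Posterior: Gamma(1+94, 3+20) = Gamma(95, 23) (shape, rate).
Equal-tailed 95% interval: Gamma(95, 23) quantiles at 0.025 and 0.975.
Posterior mean ≈ 4.130, SD ≈ 0.424; a Normal approximation gives roughly [3.300, 4.961].
Exact: lower = 3.342; upper = 5.001.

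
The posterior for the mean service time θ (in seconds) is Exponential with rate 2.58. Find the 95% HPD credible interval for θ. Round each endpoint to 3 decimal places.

[0.000, 1.161]

The exponential density is strictly decreasing on [0, ∞), so the HPD interval is anchored at 0: [0, q] with P(θ ≤ q) = 0.95.
q = −ln(1 − 0.95) / 2.58 = 2.9957 / 2.58 = 1.161.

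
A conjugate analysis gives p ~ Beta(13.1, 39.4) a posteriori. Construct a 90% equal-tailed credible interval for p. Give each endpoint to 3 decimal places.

Posterior: Beta(13.1, 39.4).
Equal-tailed 90% interval: the 0.05 and 0.95 quantiles of Beta(13.1, 39.4).
Posterior mean ≈ 0.250, SD ≈ 0.059; a Normal approximation gives roughly [0.152, 0.347].
Exact: F⁻¹(0.05) = 0.158; F⁻¹(0.95) = 0.352.

[0.158, 0.352]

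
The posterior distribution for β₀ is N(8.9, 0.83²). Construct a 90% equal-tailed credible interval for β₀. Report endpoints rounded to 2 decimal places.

[7.53, 10.27]

The posterior is symmetric, so the 90% equal-tailed interval is β₀ = 8.9 ± z·0.83 with z = 1.645.
Half-width: 1.645 × 0.83 = 1.37.
8.9 − 1.37 = 7.53; 8.9 + 1.37 = 10.27.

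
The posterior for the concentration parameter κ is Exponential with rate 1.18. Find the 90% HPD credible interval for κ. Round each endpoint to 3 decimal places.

The exponential density is strictly decreasing on [0, ∞), so the HPD interval is anchored at 0: [0, q] with P(κ ≤ q) = 0.90.
q = −ln(1 − 0.90) / 1.18 = 2.3026 / 1.18 = 1.951.

[0.000, 1.951]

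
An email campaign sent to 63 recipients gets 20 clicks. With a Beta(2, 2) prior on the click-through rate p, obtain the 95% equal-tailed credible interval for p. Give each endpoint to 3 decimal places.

Posterior: Beta(2+20, 2+43) = Beta(22, 45).
Equal-tailed 95% interval: the 0.025 and 0.975 quantiles of Beta(22, 45).
Posterior mean ≈ 0.328, SD ≈ 0.057; a Normal approximation gives roughly [0.217, 0.440].
Exact: F⁻¹(0.025) = 0.222; F⁻¹(0.975) = 0.444.

[0.222, 0.444]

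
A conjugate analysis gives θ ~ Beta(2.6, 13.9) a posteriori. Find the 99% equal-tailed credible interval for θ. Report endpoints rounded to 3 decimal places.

Posterior: Beta(2.6, 13.9).
Equal-tailed 99% interval: the 0.005 and 0.995 quantiles of Beta(2.6, 13.9).
Posterior mean ≈ 0.158, SD ≈ 0.087; a Normal approximation gives roughly [-0.067, 0.382].
Exact: F⁻¹(0.005) = 0.016; F⁻¹(0.995) = 0.443.

[0.016, 0.443]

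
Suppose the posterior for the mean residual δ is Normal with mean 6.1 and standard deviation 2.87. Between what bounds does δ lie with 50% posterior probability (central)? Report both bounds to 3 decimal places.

[4.164, 8.036]

The posterior is symmetric, so the 50% equal-tailed interval is δ = 6.1 ± z·2.87 with z = 0.674.
Half-width: 0.674 × 2.87 = 1.936.
6.1 − 1.936 = 4.164; 6.1 + 1.936 = 8.036.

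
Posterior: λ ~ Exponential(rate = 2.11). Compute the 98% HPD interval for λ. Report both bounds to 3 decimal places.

The exponential density is strictly decreasing on [0, ∞), so the HPD interval is anchored at 0: [0, q] with P(λ ≤ q) = 0.98.
q = −ln(1 − 0.98) / 2.11 = 3.9120 / 2.11 = 1.854.

[0.000, 1.854]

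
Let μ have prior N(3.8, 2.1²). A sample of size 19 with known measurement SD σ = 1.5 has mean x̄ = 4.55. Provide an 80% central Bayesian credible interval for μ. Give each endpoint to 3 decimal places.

Posterior precision = 1/2.1² + 19/1.5² = 0.2268 + 8.4444 = 8.6712, so posterior SD = 0.3396.
Posterior mean = (3.8/2.1² + 19·4.55/1.5²) / 8.6712 = 4.5304.
Interval: 4.5304 ± 1.282 × 0.3396 → [4.095, 4.966].

[4.095, 4.966]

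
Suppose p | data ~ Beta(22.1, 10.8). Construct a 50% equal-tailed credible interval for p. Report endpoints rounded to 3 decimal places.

[0.618, 0.729]

Posterior: Beta(22.1, 10.8).
Equal-tailed 50% interval: the 0.25 and 0.75 quantiles of Beta(22.1, 10.8).
Posterior mean ≈ 0.672, SD ≈ 0.081; a Normal approximation gives roughly [0.617, 0.726].
Exact: F⁻¹(0.25) = 0.618; F⁻¹(0.75) = 0.729.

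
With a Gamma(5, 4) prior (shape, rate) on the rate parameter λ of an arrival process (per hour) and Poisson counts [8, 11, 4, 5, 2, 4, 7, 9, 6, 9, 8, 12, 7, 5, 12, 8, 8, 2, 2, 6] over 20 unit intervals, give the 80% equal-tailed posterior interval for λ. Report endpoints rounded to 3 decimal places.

[5.211, 6.473]

Posterior: Gamma(5+135, 4+20) = Gamma(140, 24) (shape, rate).
Equal-tailed 80% interval: Gamma(140, 24) quantiles at 0.1 and 0.9.
Posterior mean ≈ 5.833, SD ≈ 0.493; a Normal approximation gives roughly [5.202, 6.465].
Exact: lower = 5.211; upper = 6.473.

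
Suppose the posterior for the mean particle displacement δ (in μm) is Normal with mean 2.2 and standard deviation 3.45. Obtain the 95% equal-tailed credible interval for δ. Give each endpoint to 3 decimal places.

[-4.562, 8.962]

The posterior is symmetric, so the 95% equal-tailed interval is δ = 2.2 ± z·3.45 with z = 1.960.
Half-width: 1.960 × 3.45 = 6.762.
2.2 − 6.762 = -4.562; 2.2 + 6.762 = 8.962.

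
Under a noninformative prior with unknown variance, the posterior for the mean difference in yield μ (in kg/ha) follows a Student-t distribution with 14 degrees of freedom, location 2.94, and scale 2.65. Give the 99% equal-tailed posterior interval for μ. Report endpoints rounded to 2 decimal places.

[-4.95, 10.83]

The t_14 distribution is symmetric; the 99% interval is 2.94 ± t·2.65 with t_{0.995,14} = 2.977.
Half-width: 2.977 × 2.65 = 7.89.
2.94 − 7.89 = -4.95; 2.94 + 7.89 = 10.83.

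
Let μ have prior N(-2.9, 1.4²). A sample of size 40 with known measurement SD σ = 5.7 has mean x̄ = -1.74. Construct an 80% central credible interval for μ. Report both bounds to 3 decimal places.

Posterior precision = 1/1.4² + 40/5.7² = 0.5102 + 1.2311 = 1.7414, so posterior SD = 0.7578.
Posterior mean = (-2.9/1.4² + 40·-1.74/5.7²) / 1.7414 = -2.0799.
Interval: -2.0799 ± 1.282 × 0.7578 → [-3.051, -1.109].

[-3.051, -1.109]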